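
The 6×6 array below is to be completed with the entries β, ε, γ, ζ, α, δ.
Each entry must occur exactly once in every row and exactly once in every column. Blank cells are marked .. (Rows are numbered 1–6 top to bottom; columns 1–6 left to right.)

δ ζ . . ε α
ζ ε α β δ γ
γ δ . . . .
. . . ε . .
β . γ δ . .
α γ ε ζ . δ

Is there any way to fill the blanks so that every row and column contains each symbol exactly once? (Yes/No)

Row 4, column 1: row 4 together with column 1 already contain {β, ε, γ, ζ, α, δ} — every symbol — so nothing can go there. The grid has no valid completion.

No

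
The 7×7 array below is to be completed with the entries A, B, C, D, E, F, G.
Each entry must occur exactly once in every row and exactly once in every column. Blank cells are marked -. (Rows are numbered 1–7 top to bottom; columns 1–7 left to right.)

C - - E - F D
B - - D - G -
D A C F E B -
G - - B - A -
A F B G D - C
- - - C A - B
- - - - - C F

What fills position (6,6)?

D

Row 3, column 7: row 3 has {A, B, C, D, E, F} and column 7 has {B, C, D, F}, leaving only G.
Row 4, column 7: row 4 has {A, B, G} and column 7 has {B, C, D, F, G}, leaving only E.
Row 2, column 7: row 2 has {B, D, G} and column 7 has {B, C, D, E, F, G}, leaving only A.
Row 5, column 6: row 5 has {A, B, C, D, F, G} and column 6 has {A, B, C, F, G}, leaving only E.
Row 6 already has {A, B, C} and column 6 already has {A, B, C, E, F, G}, so row 6, column 6 must be D.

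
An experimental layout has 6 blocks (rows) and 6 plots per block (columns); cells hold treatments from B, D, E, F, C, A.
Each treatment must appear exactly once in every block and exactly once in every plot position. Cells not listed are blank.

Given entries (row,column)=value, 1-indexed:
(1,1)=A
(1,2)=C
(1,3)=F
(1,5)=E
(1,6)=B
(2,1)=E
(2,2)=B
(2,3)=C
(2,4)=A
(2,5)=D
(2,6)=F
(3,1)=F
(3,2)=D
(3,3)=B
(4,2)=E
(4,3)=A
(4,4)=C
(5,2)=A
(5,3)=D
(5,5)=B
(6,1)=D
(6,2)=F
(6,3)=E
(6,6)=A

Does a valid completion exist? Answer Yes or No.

Yes

No block or plot among the givens repeats a symbol, and propagating forced cells runs into no contradiction.
One valid completion exists (for instance, A C F D E B / E B C A D F / F D B E A C / B E A C F D / C A D F B E / D F E B C A).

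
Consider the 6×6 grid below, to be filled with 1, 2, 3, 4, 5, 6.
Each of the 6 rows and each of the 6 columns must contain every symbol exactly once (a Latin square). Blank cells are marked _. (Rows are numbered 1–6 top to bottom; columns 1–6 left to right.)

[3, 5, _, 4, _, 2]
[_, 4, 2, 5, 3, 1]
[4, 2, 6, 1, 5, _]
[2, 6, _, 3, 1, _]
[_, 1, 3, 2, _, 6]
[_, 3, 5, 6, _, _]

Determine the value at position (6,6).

Row 6 already has {3, 5, 6} and column 6 already has {1, 2, 6}, so row 6, column 6 must be 4.

4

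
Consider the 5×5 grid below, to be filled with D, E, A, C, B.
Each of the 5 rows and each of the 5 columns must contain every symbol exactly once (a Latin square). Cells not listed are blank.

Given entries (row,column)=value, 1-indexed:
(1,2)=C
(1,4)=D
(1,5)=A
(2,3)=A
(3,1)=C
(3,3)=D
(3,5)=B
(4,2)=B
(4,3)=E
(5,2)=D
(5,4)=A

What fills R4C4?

C

Row 4 already has {E, B} and column 4 already has {D, A}, so row 4, column 4 must be C.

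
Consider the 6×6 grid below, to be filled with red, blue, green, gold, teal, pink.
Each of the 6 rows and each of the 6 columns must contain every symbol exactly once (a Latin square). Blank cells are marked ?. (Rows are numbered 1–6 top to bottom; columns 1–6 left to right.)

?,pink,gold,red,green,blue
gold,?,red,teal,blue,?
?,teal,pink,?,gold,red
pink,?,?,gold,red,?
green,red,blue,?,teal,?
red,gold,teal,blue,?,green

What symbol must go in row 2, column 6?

Row 2 already has {red, blue, gold, teal} and column 6 already has {red, blue, green}, so row 2, column 6 must be pink.

pink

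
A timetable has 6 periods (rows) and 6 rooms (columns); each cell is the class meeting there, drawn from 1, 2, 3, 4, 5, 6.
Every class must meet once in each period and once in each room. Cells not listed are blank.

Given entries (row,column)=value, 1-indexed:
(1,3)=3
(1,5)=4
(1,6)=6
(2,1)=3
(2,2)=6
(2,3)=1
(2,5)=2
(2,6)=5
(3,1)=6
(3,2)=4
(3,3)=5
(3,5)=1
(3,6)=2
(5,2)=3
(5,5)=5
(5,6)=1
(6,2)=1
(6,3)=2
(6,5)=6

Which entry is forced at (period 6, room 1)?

Period 2, room 4: period 2 has {1, 2, 3, 5, 6} and room 4 has {}, leaving only 4.
Period 3, room 4: period 3 has {1, 2, 4, 5, 6} and room 4 has {4}, leaving only 3.
Period 4, room 5: period 4 has {} and room 5 has {1, 2, 4, 5, 6}, leaving only 3.
Period 4, room 6: period 4 has {3} and room 6 has {1, 2, 5, 6}, leaving only 4.
Period 4, room 3: period 4 has {3, 4} and room 3 has {1, 2, 3, 5}, leaving only 6.
Period 5, room 3: period 5 has {1, 3, 5} and room 3 has {1, 2, 3, 5, 6}, leaving only 4.
Period 5, room 1: period 5 has {1, 3, 4, 5} and room 1 has {3, 6}, leaving only 2.
Period 5, room 4: period 5 has {1, 2, 3, 4, 5} and room 4 has {3, 4}, leaving only 6.
Period 6, room 4: period 6 has {1, 2, 6} and room 4 has {3, 4, 6}, leaving only 5.
Period 6 already has {1, 2, 5, 6} and room 1 already has {2, 3, 6}, so period 6, room 1 must be 4.

4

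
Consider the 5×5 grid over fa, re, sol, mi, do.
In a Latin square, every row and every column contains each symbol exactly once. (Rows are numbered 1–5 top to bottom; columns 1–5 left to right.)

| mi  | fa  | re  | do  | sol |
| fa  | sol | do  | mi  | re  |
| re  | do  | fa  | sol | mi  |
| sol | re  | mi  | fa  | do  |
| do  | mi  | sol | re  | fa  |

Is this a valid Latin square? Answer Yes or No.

Each row is a permutation of the 5 symbols, and so is each column.

Yes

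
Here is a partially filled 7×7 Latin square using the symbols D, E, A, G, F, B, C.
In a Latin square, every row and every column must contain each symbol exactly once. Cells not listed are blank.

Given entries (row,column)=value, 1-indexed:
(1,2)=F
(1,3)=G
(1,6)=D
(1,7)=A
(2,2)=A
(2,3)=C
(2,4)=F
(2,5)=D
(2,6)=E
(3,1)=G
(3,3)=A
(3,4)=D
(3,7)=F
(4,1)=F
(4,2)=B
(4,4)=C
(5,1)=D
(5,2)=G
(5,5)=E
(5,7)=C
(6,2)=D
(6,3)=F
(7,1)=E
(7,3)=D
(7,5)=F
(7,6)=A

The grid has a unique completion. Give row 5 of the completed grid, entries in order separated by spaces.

Row 5, column 3: row 5 has {D, E, G, C} and column 3 has {D, A, G, F, C}, leaving only B.
Row 5, column 4: row 5 has {D, E, G, B, C} and column 4 has {D, F, C}, leaving only A.
Row 5, column 6: row 5 has {D, E, A, G, B, C} and column 6 has {D, E, A}, leaving only F.
So row 5 reads: D G B A E F C.

D G B A E F C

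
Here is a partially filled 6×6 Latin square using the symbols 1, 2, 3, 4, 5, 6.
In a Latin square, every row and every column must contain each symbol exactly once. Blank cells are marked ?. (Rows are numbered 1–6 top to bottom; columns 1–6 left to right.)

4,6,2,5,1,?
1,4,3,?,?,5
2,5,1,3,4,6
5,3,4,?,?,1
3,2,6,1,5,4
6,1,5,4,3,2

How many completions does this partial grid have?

Row 1, column 6: eliminating its row and column leaves {3}.
Row 2, column 4: eliminating its row and column leaves {2, 6}.
Row 2, column 5: eliminating its row and column leaves {2, 6}.
Row 4, column 4: eliminating its row and column leaves {2, 6}.
Row 4, column 5: eliminating its row and column leaves {2, 6}.
Enumerating the assignments across these blanks that avoid any row or column repeat gives 2 completions.

2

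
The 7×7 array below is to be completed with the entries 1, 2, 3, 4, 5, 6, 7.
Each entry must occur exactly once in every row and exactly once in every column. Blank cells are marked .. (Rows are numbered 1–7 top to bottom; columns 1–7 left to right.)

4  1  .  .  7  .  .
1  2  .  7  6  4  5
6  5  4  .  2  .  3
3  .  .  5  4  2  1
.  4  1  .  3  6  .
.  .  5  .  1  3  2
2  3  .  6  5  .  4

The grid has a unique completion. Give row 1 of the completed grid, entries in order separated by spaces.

4 1 2 3 7 5 6

Row 1, column 6: row 1 has {1, 4, 7} and column 6 has {2, 3, 4, 6}, leaving only 5.
Row 1, column 7: row 1 has {1, 4, 5, 7} and column 7 has {1, 2, 3, 4, 5}, leaving only 6.
Row 2, column 3: row 2 has {1, 2, 4, 5, 6, 7} and column 3 has {1, 4, 5}, leaving only 3.
Row 1, column 3: row 1 has {1, 4, 5, 6, 7} and column 3 has {1, 3, 4, 5}, leaving only 2.
Row 1, column 4: row 1 has {1, 2, 4, 5, 6, 7} and column 4 has {5, 6, 7}, leaving only 3.
So row 1 reads: 4 1 2 3 7 5 6.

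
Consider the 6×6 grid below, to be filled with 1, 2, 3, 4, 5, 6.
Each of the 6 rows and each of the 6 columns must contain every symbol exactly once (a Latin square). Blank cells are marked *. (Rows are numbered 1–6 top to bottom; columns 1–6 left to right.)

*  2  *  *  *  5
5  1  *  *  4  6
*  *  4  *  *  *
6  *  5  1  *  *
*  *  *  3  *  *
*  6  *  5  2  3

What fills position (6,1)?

4

Row 2, column 4: row 2 has {1, 4, 5, 6} and column 4 has {1, 3, 5}, leaving only 2.
Row 2, column 3: row 2 has {1, 2, 4, 5, 6} and column 3 has {4, 5}, leaving only 3.
Row 3, column 4: row 3 has {4} and column 4 has {1, 2, 3, 5}, leaving only 6.
Row 1, column 4: row 1 has {2, 5} and column 4 has {1, 2, 3, 5, 6}, leaving only 4.
Row 4, column 5: row 4 has {1, 5, 6} and column 5 has {2, 4}, leaving only 3.
Row 4, column 2: row 4 has {1, 3, 5, 6} and column 2 has {1, 2, 6}, leaving only 4.
Row 4, column 6: row 4 has {1, 3, 4, 5, 6} and column 6 has {3, 5, 6}, leaving only 2.
Row 3, column 6: row 3 has {4, 6} and column 6 has {2, 3, 5, 6}, leaving only 1.
Row 3, column 5: row 3 has {1, 4, 6} and column 5 has {2, 3, 4}, leaving only 5.
Row 3, column 2: row 3 has {1, 4, 5, 6} and column 2 has {1, 2, 4, 6}, leaving only 3.
Row 3, column 1: row 3 has {1, 3, 4, 5, 6} and column 1 has {5, 6}, leaving only 2.
Row 5, column 2: row 5 has {3} and column 2 has {1, 2, 3, 4, 6}, leaving only 5.
Row 5, column 6: row 5 has {3, 5} and column 6 has {1, 2, 3, 5, 6}, leaving only 4.
Row 5, column 1: row 5 has {3, 4, 5} and column 1 has {2, 5, 6}, leaving only 1.
Row 6 already has {2, 3, 5, 6} and column 1 already has {1, 2, 5, 6}, so row 6, column 1 must be 4.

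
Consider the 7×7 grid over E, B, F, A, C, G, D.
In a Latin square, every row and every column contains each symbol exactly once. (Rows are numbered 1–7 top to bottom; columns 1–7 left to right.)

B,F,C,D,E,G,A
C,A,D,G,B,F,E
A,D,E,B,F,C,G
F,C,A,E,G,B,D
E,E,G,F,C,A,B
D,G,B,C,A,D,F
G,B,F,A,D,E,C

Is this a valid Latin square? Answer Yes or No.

No

Row 5 contains E twice (at columns 1 and 2); row 6 is also not a permutation.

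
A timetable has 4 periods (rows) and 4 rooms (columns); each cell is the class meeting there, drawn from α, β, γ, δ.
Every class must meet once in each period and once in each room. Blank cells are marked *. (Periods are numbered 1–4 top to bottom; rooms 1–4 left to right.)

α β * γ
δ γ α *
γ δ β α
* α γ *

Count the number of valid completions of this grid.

1

Period 1, room 3: eliminating its period and room leaves {δ}.
Period 2, room 4: eliminating its period and room leaves {β}.
Period 4, room 1: eliminating its period and room leaves {β}.
Period 4, room 4: eliminating its period and room leaves {β, δ}.
Only one assignment across all blanks avoids any period or room repeat, giving 1 completion.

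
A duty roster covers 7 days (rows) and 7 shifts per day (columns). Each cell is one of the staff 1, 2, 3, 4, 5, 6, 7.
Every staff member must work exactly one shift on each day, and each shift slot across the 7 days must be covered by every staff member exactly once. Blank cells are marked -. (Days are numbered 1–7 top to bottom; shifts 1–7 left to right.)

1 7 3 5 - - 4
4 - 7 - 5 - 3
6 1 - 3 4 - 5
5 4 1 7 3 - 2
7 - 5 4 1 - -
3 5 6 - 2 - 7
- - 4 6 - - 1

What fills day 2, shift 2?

Day 1, shift 5: day 1 has {1, 3, 4, 5, 7} and shift 5 has {1, 2, 3, 4, 5}, leaving only 6.
Day 1, shift 6: day 1 has {1, 3, 4, 5, 6, 7} and shift 6 has {}, leaving only 2.
Day 3, shift 3: day 3 has {1, 3, 4, 5, 6} and shift 3 has {1, 3, 4, 5, 6, 7}, leaving only 2.
Day 3, shift 6: day 3 has {1, 2, 3, 4, 5, 6} and shift 6 has {2}, leaving only 7.
Day 4, shift 6: day 4 has {1, 2, 3, 4, 5, 7} and shift 6 has {2, 7}, leaving only 6.
Day 2, shift 6: day 2 has {3, 4, 5, 7} and shift 6 has {2, 6, 7}, leaving only 1.
Day 2, shift 4: day 2 has {1, 3, 4, 5, 7} and shift 4 has {3, 4, 5, 6, 7}, leaving only 2.
Day 2 already has {1, 2, 3, 4, 5, 7} and shift 2 already has {1, 4, 5, 7}, so day 2, shift 2 must be 6.

6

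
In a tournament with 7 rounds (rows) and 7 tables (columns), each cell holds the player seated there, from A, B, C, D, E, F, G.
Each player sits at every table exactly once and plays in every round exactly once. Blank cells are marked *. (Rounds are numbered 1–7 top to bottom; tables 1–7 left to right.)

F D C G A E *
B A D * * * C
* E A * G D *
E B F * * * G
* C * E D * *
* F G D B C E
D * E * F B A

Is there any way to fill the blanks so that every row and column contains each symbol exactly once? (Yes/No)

Round 1, table 7: round 1 has {A, C, D, E, F, G} and table 7 has {A, C, E, G}, so it must be B.
Round 2, table 4: round 2 has {A, B, C, D} and table 4 has {D, E, G}, so it must be F.
Round 2, table 5: round 2 has {A, B, C, D, F} and table 5 has {A, B, D, F, G}, so it must be E.
Round 2, table 6: round 2 has {A, B, C, D, E, F} and table 6 has {B, C, D, E}, so it must be G.
Round 3, table 1: round 3 has {A, D, E, G} and table 1 has {B, D, E, F}, so it must be C.
Round 3, table 4: round 3 has {A, C, D, E, G} and table 4 has {D, E, F, G}, so it must be B.
Round 3, table 7: round 3 has {A, B, C, D, E, G} and table 7 has {A, B, C, E, G}, so it must be F.
Now round 5, table 7: round 5 together with table 7 already contain {A, B, C, D, E, F, G} — every symbol — so nothing can go there. The grid has no valid completion.

No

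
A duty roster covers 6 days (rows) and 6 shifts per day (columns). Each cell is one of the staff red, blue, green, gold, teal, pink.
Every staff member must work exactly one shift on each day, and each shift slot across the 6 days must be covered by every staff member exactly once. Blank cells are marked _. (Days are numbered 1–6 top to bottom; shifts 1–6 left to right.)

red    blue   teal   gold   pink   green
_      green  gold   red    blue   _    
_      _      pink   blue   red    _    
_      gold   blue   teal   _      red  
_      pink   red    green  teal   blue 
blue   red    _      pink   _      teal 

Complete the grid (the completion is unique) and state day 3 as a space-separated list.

green teal pink blue red gold

Day 3, shift 2: day 3 has {red, blue, pink} and shift 2 has {red, blue, green, gold, pink}, leaving only teal.
Day 3, shift 6: day 3 has {red, blue, teal, pink} and shift 6 has {red, blue, green, teal}, leaving only gold.
Day 3, shift 1: day 3 has {red, blue, gold, teal, pink} and shift 1 has {red, blue}, leaving only green.
So day 3 reads: green teal pink blue red gold.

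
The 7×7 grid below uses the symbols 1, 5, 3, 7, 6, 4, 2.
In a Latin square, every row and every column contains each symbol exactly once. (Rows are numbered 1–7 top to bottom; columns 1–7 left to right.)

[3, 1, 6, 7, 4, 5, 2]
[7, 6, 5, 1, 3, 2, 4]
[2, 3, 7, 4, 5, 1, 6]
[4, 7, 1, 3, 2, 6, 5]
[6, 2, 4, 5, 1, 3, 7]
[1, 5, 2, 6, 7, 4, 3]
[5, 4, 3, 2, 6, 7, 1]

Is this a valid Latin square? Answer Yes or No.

Each row is a permutation of the 7 symbols, and so is each column.

Yes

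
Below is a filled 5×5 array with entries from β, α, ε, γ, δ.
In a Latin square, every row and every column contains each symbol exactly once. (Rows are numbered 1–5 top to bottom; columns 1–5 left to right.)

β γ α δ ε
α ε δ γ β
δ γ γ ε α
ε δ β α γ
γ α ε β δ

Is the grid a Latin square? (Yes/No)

No

Column 2 contains γ twice (at rows 1 and 3), so it is not a permutation.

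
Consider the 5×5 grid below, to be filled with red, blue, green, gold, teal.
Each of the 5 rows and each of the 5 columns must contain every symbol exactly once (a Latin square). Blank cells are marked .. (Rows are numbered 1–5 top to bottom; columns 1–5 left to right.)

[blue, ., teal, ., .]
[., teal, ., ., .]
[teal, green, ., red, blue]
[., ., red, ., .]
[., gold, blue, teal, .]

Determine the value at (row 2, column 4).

Row 1, column 2: row 1 has {blue, teal} and column 2 has {green, gold, teal}, leaving only red.
Row 3, column 3: row 3 has {red, blue, green, teal} and column 3 has {red, blue, teal}, leaving only gold.
Row 2, column 3: row 2 has {teal} and column 3 has {red, blue, gold, teal}, leaving only green.
Row 4, column 2: row 4 has {red} and column 2 has {red, green, gold, teal}, leaving only blue.
Row 2, column 4 is narrowed to {blue, gold}.
If it were gold, then row 4, column 4 would be left with no valid symbol.
So row 2, column 4 must be blue.

blue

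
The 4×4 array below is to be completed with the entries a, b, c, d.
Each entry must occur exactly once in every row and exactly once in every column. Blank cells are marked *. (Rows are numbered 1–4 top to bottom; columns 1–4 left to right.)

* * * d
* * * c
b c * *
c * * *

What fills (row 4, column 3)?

Row 1, column 1: row 1 has {d} and column 1 has {b, c}, leaving only a.
Row 1, column 2: row 1 has {a, d} and column 2 has {c}, leaving only b.
Row 1, column 3: row 1 has {a, b, d} and column 3 has {}, leaving only c.
Row 2, column 1: row 2 has {c} and column 1 has {a, b, c}, leaving only d.
Row 2, column 2: row 2 has {c, d} and column 2 has {b, c}, leaving only a.
Row 2, column 3: row 2 has {a, c, d} and column 3 has {c}, leaving only b.
Row 3, column 4: row 3 has {b, c} and column 4 has {c, d}, leaving only a.
Row 3, column 3: row 3 has {a, b, c} and column 3 has {b, c}, leaving only d.
Row 4 already has {c} and column 3 already has {b, c, d}, so row 4, column 3 must be a.

a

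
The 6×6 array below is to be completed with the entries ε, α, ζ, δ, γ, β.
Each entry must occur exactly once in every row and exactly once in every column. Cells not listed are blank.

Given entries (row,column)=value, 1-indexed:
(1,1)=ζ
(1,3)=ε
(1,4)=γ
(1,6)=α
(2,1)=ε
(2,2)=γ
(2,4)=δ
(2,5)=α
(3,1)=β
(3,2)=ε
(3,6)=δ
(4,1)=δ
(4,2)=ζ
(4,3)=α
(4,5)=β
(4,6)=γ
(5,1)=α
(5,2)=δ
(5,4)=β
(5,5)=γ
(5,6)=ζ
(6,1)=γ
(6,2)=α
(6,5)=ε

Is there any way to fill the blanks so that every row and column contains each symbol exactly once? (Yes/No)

Row 5, column 3: row 5 together with column 3 already contain {ε, α, ζ, δ, γ, β} — every symbol — so nothing can go there. The grid has no valid completion.

No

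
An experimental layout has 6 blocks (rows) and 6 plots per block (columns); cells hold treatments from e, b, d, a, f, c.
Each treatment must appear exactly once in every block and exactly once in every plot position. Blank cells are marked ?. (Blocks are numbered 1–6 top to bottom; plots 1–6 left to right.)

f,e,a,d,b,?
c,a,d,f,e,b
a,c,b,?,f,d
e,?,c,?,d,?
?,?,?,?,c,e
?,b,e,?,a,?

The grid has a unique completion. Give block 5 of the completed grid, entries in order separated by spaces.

b d f a c e

Block 5, plot 3: block 5 has {e, c} and plot 3 has {e, b, d, a, c}, leaving only f.
Block 5, plot 2: block 5 has {e, f, c} and plot 2 has {e, b, a, c}, leaving only d.
Block 5, plot 1: block 5 has {e, d, f, c} and plot 1 has {e, a, f, c}, leaving only b.
Block 5, plot 4: block 5 has {e, b, d, f, c} and plot 4 has {d, f}, leaving only a.
So block 5 reads: b d f a c e.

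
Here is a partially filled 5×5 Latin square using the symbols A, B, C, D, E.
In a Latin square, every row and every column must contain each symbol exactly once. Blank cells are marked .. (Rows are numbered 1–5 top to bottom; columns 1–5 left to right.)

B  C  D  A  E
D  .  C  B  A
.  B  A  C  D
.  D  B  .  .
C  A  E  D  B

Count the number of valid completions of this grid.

Row 2, column 2: eliminating its row and column leaves {E}.
Row 3, column 1: eliminating its row and column leaves {E}.
Row 4, column 1: eliminating its row and column leaves {A, E}.
Row 4, column 4: eliminating its row and column leaves {E}.
Row 4, column 5: eliminating its row and column leaves {C}.
Only one assignment across all blanks avoids any row or column repeat, giving 1 completion.

1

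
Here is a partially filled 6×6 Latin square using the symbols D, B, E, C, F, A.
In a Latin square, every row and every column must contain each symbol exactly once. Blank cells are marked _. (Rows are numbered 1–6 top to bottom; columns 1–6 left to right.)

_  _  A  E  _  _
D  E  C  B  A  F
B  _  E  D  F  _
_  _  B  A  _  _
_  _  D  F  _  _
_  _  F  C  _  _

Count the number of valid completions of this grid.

34

Row 1, column 1: eliminating its row and column leaves {C, F}.
Row 1, column 2: eliminating its row and column leaves {D, B, C, F}.
Row 1, column 5: eliminating its row and column leaves {D, B, C}.
Row 1, column 6: eliminating its row and column leaves {D, B, C}.
Row 3, column 2: eliminating its row and column leaves {C, A}.
Row 3, column 6: eliminating its row and column leaves {C, A}.
Row 4, column 1: eliminating its row and column leaves {E, C, F}.
Row 4, column 2: eliminating its row and column leaves {D, C, F}.
Row 4, column 5: eliminating its row and column leaves {D, E, C}.
Row 4, column 6: eliminating its row and column leaves {D, E, C}.
Row 5, column 1: eliminating its row and column leaves {E, C, A}.
Row 5, column 2: eliminating its row and column leaves {B, C, A}.
Row 5, column 5: eliminating its row and column leaves {B, E, C}.
Row 5, column 6: eliminating its row and column leaves {B, E, C, A}.
Row 6, column 1: eliminating its row and column leaves {E, A}.
Row 6, column 2: eliminating its row and column leaves {D, B, A}.
Row 6, column 5: eliminating its row and column leaves {D, B, E}.
Row 6, column 6: eliminating its row and column leaves {D, B, E, A}.
Enumerating the assignments across these blanks that avoid any row or column repeat gives 34 completions.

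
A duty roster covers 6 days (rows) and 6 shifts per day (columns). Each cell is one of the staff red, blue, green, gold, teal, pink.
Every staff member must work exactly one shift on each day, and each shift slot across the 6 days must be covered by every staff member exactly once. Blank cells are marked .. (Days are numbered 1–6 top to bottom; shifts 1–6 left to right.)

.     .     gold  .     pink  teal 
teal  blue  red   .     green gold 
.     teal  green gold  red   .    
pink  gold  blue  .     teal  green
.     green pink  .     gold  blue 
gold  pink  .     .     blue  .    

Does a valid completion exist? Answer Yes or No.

No day or shift among the givens repeats a symbol, and propagating forced cells runs into no contradiction.
One valid completion exists (for instance, green red gold blue pink teal / teal blue red pink green gold / blue teal green gold red pink / pink gold blue red teal green / red green pink teal gold blue / gold pink teal green blue red).

Yes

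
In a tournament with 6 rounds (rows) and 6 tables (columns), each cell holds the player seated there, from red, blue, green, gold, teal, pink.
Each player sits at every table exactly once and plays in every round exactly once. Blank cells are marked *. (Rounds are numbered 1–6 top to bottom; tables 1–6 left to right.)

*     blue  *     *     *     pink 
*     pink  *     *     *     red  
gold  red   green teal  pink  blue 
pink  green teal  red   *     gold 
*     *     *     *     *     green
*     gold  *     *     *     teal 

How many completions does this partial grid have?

Round 1, table 1: eliminating its round and table leaves {red, green, teal}.
Round 1, table 3: eliminating its round and table leaves {red, gold}.
Round 1, table 4: eliminating its round and table leaves {green, gold}.
Round 1, table 5: eliminating its round and table leaves {red, green, gold, teal}.
Round 2, table 1: eliminating its round and table leaves {blue, green, teal}.
Round 2, table 3: eliminating its round and table leaves {blue, gold}.
Round 2, table 4: eliminating its round and table leaves {blue, green, gold}.
Round 2, table 5: eliminating its round and table leaves {blue, green, gold, teal}.
Round 4, table 5: eliminating its round and table leaves {blue}.
Round 5, table 1: eliminating its round and table leaves {red, blue, teal}.
Round 5, table 2: eliminating its round and table leaves {teal}.
Round 5, table 3: eliminating its round and table leaves {red, blue, gold, pink}.
Round 5, table 4: eliminating its round and table leaves {blue, gold, pink}.
Round 5, table 5: eliminating its round and table leaves {red, blue, gold, teal}.
Round 6, table 1: eliminating its round and table leaves {red, blue, green}.
Round 6, table 3: eliminating its round and table leaves {red, blue, pink}.
Round 6, table 4: eliminating its round and table leaves {blue, green, pink}.
Round 6, table 5: eliminating its round and table leaves {red, blue, green}.
Enumerating the assignments across these blanks that avoid any round or table repeat gives 10 completions.

10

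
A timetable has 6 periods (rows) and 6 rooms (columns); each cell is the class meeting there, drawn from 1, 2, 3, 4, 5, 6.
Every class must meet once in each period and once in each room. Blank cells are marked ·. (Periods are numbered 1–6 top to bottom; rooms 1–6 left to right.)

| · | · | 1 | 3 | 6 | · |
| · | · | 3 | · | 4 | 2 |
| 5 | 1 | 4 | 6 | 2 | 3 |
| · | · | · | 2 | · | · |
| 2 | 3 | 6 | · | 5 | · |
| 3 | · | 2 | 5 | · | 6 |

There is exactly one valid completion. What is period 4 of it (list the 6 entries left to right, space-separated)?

Period 4, room 3: period 4 has {2} and room 3 has {1, 2, 3, 4, 6}, leaving only 5.
Period 1, room 1: period 1 has {1, 3, 6} and room 1 has {2, 3, 5}, leaving only 4.
Period 1, room 6: period 1 has {1, 3, 4, 6} and room 6 has {2, 3, 6}, leaving only 5.
Period 1, room 2: period 1 has {1, 3, 4, 5, 6} and room 2 has {1, 3}, leaving only 2.
Period 2, room 4: period 2 has {2, 3, 4} and room 4 has {2, 3, 5, 6}, leaving only 1.
Period 2, room 1: period 2 has {1, 2, 3, 4} and room 1 has {2, 3, 4, 5}, leaving only 6.
Period 4, room 1: period 4 has {2, 5} and room 1 has {2, 3, 4, 5, 6}, leaving only 1.
Period 4, room 5: period 4 has {1, 2, 5} and room 5 has {2, 4, 5, 6}, leaving only 3.
Period 4, room 6: period 4 has {1, 2, 3, 5} and room 6 has {2, 3, 5, 6}, leaving only 4.
Period 4, room 2: period 4 has {1, 2, 3, 4, 5} and room 2 has {1, 2, 3}, leaving only 6.
So period 4 reads: 1 6 5 2 3 4.

1 6 5 2 3 4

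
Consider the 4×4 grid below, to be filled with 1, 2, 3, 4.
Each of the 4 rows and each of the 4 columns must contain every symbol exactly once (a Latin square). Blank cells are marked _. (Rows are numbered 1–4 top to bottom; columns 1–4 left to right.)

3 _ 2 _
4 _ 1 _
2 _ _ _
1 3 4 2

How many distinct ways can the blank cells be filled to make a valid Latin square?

2

Row 1, column 2: eliminating its row and column leaves {1, 4}.
Row 1, column 4: eliminating its row and column leaves {1, 4}.
Row 2, column 2: eliminating its row and column leaves {2}.
Row 2, column 4: eliminating its row and column leaves {3}.
Row 3, column 2: eliminating its row and column leaves {1, 4}.
Row 3, column 3: eliminating its row and column leaves {3}.
Row 3, column 4: eliminating its row and column leaves {1, 3, 4}.
Enumerating the assignments across these blanks that avoid any row or column repeat gives 2 completions.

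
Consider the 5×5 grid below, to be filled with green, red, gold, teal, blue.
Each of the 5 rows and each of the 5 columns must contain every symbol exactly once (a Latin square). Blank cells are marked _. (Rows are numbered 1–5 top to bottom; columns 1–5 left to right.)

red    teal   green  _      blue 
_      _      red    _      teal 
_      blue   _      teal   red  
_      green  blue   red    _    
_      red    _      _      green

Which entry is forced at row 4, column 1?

Row 1, column 4: row 1 has {green, red, teal, blue} and column 4 has {red, teal}, leaving only gold.
Row 2, column 2: row 2 has {red, teal} and column 2 has {green, red, teal, blue}, leaving only gold.
Row 3, column 3: row 3 has {red, teal, blue} and column 3 has {green, red, blue}, leaving only gold.
Row 3, column 1: row 3 has {red, gold, teal, blue} and column 1 has {red}, leaving only green.
Row 2, column 1: row 2 has {red, gold, teal} and column 1 has {green, red}, leaving only blue.
Row 2, column 4: row 2 has {red, gold, teal, blue} and column 4 has {red, gold, teal}, leaving only green.
Row 4, column 5: row 4 has {green, red, blue} and column 5 has {green, red, teal, blue}, leaving only gold.
Row 4 already has {green, red, gold, blue} and column 1 already has {green, red, blue}, so row 4, column 1 must be teal.

teal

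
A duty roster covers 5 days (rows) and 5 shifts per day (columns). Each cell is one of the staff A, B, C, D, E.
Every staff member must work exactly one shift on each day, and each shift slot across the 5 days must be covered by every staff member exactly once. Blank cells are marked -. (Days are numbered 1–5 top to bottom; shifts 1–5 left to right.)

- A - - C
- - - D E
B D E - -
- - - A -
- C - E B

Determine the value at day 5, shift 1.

D

Day 1, shift 4: day 1 has {A, C} and shift 4 has {A, D, E}, leaving only B.
Day 1, shift 3: day 1 has {A, B, C} and shift 3 has {E}, leaving only D.
Day 1, shift 1: day 1 has {A, B, C, D} and shift 1 has {B}, leaving only E.
Day 2, shift 2: day 2 has {D, E} and shift 2 has {A, C, D}, leaving only B.
Day 3, shift 4: day 3 has {B, D, E} and shift 4 has {A, B, D, E}, leaving only C.
Day 3, shift 5: day 3 has {B, C, D, E} and shift 5 has {B, C, E}, leaving only A.
Day 4, shift 2: day 4 has {A} and shift 2 has {A, B, C, D}, leaving only E.
Day 4, shift 5: day 4 has {A, E} and shift 5 has {A, B, C, E}, leaving only D.
Day 4, shift 1: day 4 has {A, D, E} and shift 1 has {B, E}, leaving only C.
Day 2, shift 1: day 2 has {B, D, E} and shift 1 has {B, C, E}, leaving only A.
Day 5 already has {B, C, E} and shift 1 already has {A, B, C, E}, so day 5, shift 1 must be D.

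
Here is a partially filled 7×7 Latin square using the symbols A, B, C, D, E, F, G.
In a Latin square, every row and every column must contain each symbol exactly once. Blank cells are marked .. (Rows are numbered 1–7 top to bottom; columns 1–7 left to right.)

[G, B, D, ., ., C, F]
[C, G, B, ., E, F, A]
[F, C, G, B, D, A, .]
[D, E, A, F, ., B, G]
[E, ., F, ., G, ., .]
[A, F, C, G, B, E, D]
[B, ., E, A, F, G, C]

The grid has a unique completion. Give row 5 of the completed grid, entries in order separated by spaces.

E A F C G D B

Row 5, column 6: row 5 has {E, F, G} and column 6 has {A, B, C, E, F, G}, leaving only D.
Row 5, column 2: row 5 has {D, E, F, G} and column 2 has {B, C, E, F, G}, leaving only A.
Row 5, column 4: row 5 has {A, D, E, F, G} and column 4 has {A, B, F, G}, leaving only C.
Row 5, column 7: row 5 has {A, C, D, E, F, G} and column 7 has {A, C, D, F, G}, leaving only B.
So row 5 reads: E A F C G D B.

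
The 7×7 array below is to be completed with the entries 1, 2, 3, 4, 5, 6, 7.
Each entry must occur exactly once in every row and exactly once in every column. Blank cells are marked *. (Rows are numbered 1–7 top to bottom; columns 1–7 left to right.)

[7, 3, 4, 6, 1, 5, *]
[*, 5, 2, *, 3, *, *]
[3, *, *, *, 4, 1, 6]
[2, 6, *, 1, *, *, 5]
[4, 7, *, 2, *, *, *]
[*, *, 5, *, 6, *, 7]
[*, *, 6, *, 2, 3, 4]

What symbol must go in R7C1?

Row 1, column 7: row 1 has {1, 3, 4, 5, 6, 7} and column 7 has {4, 5, 6, 7}, leaving only 2.
Row 2, column 7: row 2 has {2, 3, 5} and column 7 has {2, 4, 5, 6, 7}, leaving only 1.
Row 2, column 1: row 2 has {1, 2, 3, 5} and column 1 has {2, 3, 4, 7}, leaving only 6.
Row 3, column 2: row 3 has {1, 3, 4, 6} and column 2 has {3, 5, 6, 7}, leaving only 2.
Row 3, column 3: row 3 has {1, 2, 3, 4, 6} and column 3 has {2, 4, 5, 6}, leaving only 7.
Row 3, column 4: row 3 has {1, 2, 3, 4, 6, 7} and column 4 has {1, 2, 6}, leaving only 5.
Row 4, column 3: row 4 has {1, 2, 5, 6} and column 3 has {2, 4, 5, 6, 7}, leaving only 3.
Row 4, column 5: row 4 has {1, 2, 3, 5, 6} and column 5 has {1, 2, 3, 4, 6}, leaving only 7.
Row 4, column 6: row 4 has {1, 2, 3, 5, 6, 7} and column 6 has {1, 3, 5}, leaving only 4.
Row 2, column 6: row 2 has {1, 2, 3, 5, 6} and column 6 has {1, 3, 4, 5}, leaving only 7.
Row 2, column 4: row 2 has {1, 2, 3, 5, 6, 7} and column 4 has {1, 2, 5, 6}, leaving only 4.
Row 5, column 3: row 5 has {2, 4, 7} and column 3 has {2, 3, 4, 5, 6, 7}, leaving only 1.
Row 5, column 5: row 5 has {1, 2, 4, 7} and column 5 has {1, 2, 3, 4, 6, 7}, leaving only 5.
Row 5, column 6: row 5 has {1, 2, 4, 5, 7} and column 6 has {1, 3, 4, 5, 7}, leaving only 6.
Row 5, column 7: row 5 has {1, 2, 4, 5, 6, 7} and column 7 has {1, 2, 4, 5, 6, 7}, leaving only 3.
Row 6, column 1: row 6 has {5, 6, 7} and column 1 has {2, 3, 4, 6, 7}, leaving only 1.
Row 7 already has {2, 3, 4, 6} and column 1 already has {1, 2, 3, 4, 6, 7}, so row 7, column 1 must be 5.

5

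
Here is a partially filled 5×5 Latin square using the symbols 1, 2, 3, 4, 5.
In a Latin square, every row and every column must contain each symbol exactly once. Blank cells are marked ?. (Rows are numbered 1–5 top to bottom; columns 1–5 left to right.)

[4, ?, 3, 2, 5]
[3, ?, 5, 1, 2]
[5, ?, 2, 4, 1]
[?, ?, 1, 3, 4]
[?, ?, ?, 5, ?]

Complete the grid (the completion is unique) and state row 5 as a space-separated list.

1 2 4 5 3

Row 5, column 3: row 5 has {5} and column 3 has {1, 2, 3, 5}, leaving only 4.
Row 5, column 5: row 5 has {4, 5} and column 5 has {1, 2, 4, 5}, leaving only 3.
Row 1, column 2: row 1 has {2, 3, 4, 5} and column 2 has {}, leaving only 1.
Row 5, column 2: row 5 has {3, 4, 5} and column 2 has {1}, leaving only 2.
Row 5, column 1: row 5 has {2, 3, 4, 5} and column 1 has {3, 4, 5}, leaving only 1.
So row 5 reads: 1 2 4 5 3.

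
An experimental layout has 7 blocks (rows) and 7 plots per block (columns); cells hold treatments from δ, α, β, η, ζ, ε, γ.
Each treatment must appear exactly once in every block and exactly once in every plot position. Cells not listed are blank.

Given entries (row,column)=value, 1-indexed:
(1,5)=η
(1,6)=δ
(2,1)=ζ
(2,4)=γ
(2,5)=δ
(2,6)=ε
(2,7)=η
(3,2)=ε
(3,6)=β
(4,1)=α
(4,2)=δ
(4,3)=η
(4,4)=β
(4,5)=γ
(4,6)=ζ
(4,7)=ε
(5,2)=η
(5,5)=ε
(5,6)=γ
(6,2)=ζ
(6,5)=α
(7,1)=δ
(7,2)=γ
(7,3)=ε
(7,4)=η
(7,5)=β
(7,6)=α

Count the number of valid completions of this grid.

9

Block 1, plot 1: eliminating its block and plot leaves {β, ε, γ}.
Block 1, plot 2: eliminating its block and plot leaves {α, β}.
Block 1, plot 3: eliminating its block and plot leaves {α, β, ζ, γ}.
Block 1, plot 4: eliminating its block and plot leaves {α, ζ, ε}.
Block 1, plot 7: eliminating its block and plot leaves {α, β, ζ, γ}.
Block 2, plot 2: eliminating its block and plot leaves {α, β}.
Block 2, plot 3: eliminating its block and plot leaves {α, β}.
Block 3, plot 1: eliminating its block and plot leaves {η, γ}.
Block 3, plot 3: eliminating its block and plot leaves {δ, α, ζ, γ}.
Block 3, plot 4: eliminating its block and plot leaves {δ, α, ζ}.
Block 3, plot 5: eliminating its block and plot leaves {ζ}.
Block 3, plot 7: eliminating its block and plot leaves {δ, α, ζ, γ}.
Block 5, plot 1: eliminating its block and plot leaves {β}.
Block 5, plot 3: eliminating its block and plot leaves {δ, α, β, ζ}.
Block 5, plot 4: eliminating its block and plot leaves {δ, α, ζ}.
Block 5, plot 7: eliminating its block and plot leaves {δ, α, β, ζ}.
Block 6, plot 1: eliminating its block and plot leaves {β, η, ε, γ}.
Block 6, plot 3: eliminating its block and plot leaves {δ, β, γ}.
Block 6, plot 4: eliminating its block and plot leaves {δ, ε}.
Block 6, plot 6: eliminating its block and plot leaves {η}.
Block 6, plot 7: eliminating its block and plot leaves {δ, β, γ}.
Block 7, plot 7: eliminating its block and plot leaves {ζ}.
Enumerating the assignments across these blanks that avoid any block or plot repeat gives 9 completions.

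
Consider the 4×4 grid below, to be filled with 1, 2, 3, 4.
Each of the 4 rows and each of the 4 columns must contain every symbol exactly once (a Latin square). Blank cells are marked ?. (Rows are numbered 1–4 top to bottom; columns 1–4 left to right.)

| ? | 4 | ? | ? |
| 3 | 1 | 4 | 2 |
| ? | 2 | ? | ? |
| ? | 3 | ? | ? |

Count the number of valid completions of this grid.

Row 1, column 1: eliminating its row and column leaves {1, 2}.
Row 1, column 3: eliminating its row and column leaves {1, 2, 3}.
Row 1, column 4: eliminating its row and column leaves {1, 3}.
Row 3, column 1: eliminating its row and column leaves {1, 4}.
Row 3, column 3: eliminating its row and column leaves {1, 3}.
Row 3, column 4: eliminating its row and column leaves {1, 3, 4}.
Row 4, column 1: eliminating its row and column leaves {1, 2, 4}.
Row 4, column 3: eliminating its row and column leaves {1, 2}.
Row 4, column 4: eliminating its row and column leaves {1, 4}.
Enumerating the assignments across these blanks that avoid any row or column repeat gives 4 completions.

4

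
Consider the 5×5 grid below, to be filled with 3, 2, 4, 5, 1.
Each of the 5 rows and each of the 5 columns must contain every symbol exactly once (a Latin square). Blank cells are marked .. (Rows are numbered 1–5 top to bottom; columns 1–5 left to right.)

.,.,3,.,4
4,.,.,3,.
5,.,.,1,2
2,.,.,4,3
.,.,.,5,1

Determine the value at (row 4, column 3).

5

Row 1, column 1: row 1 has {3, 4} and column 1 has {2, 4, 5}, leaving only 1.
Row 1, column 4: row 1 has {3, 4, 1} and column 4 has {3, 4, 5, 1}, leaving only 2.
Row 1, column 2: row 1 has {3, 2, 4, 1} and column 2 has {}, leaving only 5.
Row 2, column 5: row 2 has {3, 4} and column 5 has {3, 2, 4, 1}, leaving only 5.
Row 3, column 3: row 3 has {2, 5, 1} and column 3 has {3}, leaving only 4.
Row 3, column 2: row 3 has {2, 4, 5, 1} and column 2 has {5}, leaving only 3.
Row 4, column 2: row 4 has {3, 2, 4} and column 2 has {3, 5}, leaving only 1.
Row 4 already has {3, 2, 4, 1} and column 3 already has {3, 4}, so row 4, column 3 must be 5.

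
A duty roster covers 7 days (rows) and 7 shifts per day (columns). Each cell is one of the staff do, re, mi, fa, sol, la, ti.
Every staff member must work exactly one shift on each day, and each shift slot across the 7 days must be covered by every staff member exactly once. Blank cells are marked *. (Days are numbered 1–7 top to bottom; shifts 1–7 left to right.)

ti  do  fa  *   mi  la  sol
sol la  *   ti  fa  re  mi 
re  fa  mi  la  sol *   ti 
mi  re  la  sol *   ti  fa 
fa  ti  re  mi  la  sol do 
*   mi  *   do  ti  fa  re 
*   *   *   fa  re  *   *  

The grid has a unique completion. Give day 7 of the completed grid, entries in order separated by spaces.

Day 7, shift 2: day 7 has {re, fa} and shift 2 has {do, re, mi, fa, la, ti}, leaving only sol.
Day 7, shift 7: day 7 has {re, fa, sol} and shift 7 has {do, re, mi, fa, sol, ti}, leaving only la.
Day 7, shift 1: day 7 has {re, fa, sol, la} and shift 1 has {re, mi, fa, sol, ti}, leaving only do.
Day 7, shift 3: day 7 has {do, re, fa, sol, la} and shift 3 has {re, mi, fa, la}, leaving only ti.
Day 7, shift 6: day 7 has {do, re, fa, sol, la, ti} and shift 6 has {re, fa, sol, la, ti}, leaving only mi.
So day 7 reads: do sol ti fa re mi la.

do sol ti fa re mi la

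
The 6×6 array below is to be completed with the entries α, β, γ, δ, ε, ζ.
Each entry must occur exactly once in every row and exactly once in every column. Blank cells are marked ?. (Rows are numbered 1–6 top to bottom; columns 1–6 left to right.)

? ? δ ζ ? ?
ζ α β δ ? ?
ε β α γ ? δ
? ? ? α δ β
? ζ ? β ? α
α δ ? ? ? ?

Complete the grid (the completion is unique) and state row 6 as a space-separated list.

α δ γ ε β ζ

Row 6, column 4: row 6 has {α, δ} and column 4 has {α, β, γ, δ, ζ}, leaving only ε.
Row 3, column 5: row 3 has {α, β, γ, δ, ε} and column 5 has {δ}, leaving only ζ.
Row 4, column 1: row 4 has {α, β, δ} and column 1 has {α, ε, ζ}, leaving only γ.
Row 1, column 1: row 1 has {δ, ζ} and column 1 has {α, γ, ε, ζ}, leaving only β.
Row 4, column 2: row 4 has {α, β, γ, δ} and column 2 has {α, β, δ, ζ}, leaving only ε.
Row 1, column 2: row 1 has {β, δ, ζ} and column 2 has {α, β, δ, ε, ζ}, leaving only γ.
Row 1, column 6: row 1 has {β, γ, δ, ζ} and column 6 has {α, β, δ}, leaving only ε.
Row 1, column 5: row 1 has {β, γ, δ, ε, ζ} and column 5 has {δ, ζ}, leaving only α.
Row 2, column 6: row 2 has {α, β, δ, ζ} and column 6 has {α, β, δ, ε}, leaving only γ.
Row 6, column 6: row 6 has {α, δ, ε} and column 6 has {α, β, γ, δ, ε}, leaving only ζ.
Row 6, column 3: row 6 has {α, δ, ε, ζ} and column 3 has {α, β, δ}, leaving only γ.
Row 6, column 5: row 6 has {α, γ, δ, ε, ζ} and column 5 has {α, δ, ζ}, leaving only β.
So row 6 reads: α δ γ ε β ζ.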